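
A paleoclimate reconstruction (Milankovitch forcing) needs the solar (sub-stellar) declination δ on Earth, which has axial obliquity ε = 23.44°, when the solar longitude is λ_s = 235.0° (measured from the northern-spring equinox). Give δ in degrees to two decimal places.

δ = -19.02°

sin δ = sin ε · sin λ_s = sin 23.44° × sin 235.0° = -0.325849.
δ = arcsin(-0.325849) = -19.02°.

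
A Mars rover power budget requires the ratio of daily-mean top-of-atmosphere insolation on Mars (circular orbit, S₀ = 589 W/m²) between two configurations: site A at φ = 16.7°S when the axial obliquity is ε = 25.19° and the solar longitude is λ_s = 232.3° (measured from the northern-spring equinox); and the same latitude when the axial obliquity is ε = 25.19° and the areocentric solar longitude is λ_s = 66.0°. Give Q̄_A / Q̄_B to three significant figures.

Q̄_A / Q̄_B ≈ 1.48

— Configuration A (φ=-16.7°):
Solar declination: sin δ = sin ε · sin λ_s = sin 25.19° × sin 232.3° = -0.33676, so δ = -19.680°.
cos H₀ = −tan(-16.7°) tan(-19.680°) = -0.1073, H₀ = 1.6783 rad.
Bracket: H₀ sin φ sin δ + cos φ cos δ sin H₀ = 1.6783×-0.28736×-0.33676 + 0.95782×0.94159×0.99423 = 0.162411 + 0.896670 = 1.059081.
Q̄ = (S₀/π) × [bracket] = (589/π) × 1.059081 = 198.56 W/m².
— Configuration B (φ=-16.7°):
sin δ = sin 25.19° × sin 66.0° = 0.38882, so δ = +22.881°.
cos H₀ = −tan(-16.7°) tan(+22.881°) = 0.1266, H₀ = 1.4438 rad.
Bracket: H₀ sin φ sin δ + cos φ cos δ sin H₀ = 1.4438×-0.28736×0.38882 + 0.95782×0.92131×0.99195 = -0.161318 + 0.875345 = 0.714027.
Q̄ = (S₀/π) × [bracket] = (589/π) × 0.714027 = 133.87 W/m².
Ratio Q̄_A / Q̄_B = 198.56 / 133.87 = 1.483.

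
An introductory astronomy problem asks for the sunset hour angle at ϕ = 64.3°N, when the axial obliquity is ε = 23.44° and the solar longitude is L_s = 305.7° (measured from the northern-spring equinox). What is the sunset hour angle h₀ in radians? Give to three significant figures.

h₀ = 0.782 rad

Solar declination: sin δ = sin ε · sin L_s = sin 23.44° × sin 305.7° = -0.32304, so δ = -18.847°.
cos h₀ = −tan ϕ · tan δ = −tan(+64.3°) × tan(-18.847°) = 0.7092, so h₀ = 0.7824 rad = 44.83°.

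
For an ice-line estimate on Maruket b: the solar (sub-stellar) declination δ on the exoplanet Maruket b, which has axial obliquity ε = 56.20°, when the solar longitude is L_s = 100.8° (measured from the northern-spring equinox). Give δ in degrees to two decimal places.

δ = +54.71°

sin δ = sin ε · sin L_s = sin 56.20° × sin 100.8° = 0.816265.
δ = arcsin(0.816265) = +54.71°.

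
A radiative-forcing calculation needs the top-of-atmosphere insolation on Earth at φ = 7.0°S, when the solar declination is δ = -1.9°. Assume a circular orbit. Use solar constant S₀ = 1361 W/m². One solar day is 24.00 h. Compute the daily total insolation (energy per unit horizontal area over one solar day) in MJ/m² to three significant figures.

cos H₀ = −tan(-7.0°) tan(-1.900°) = -0.0041, H₀ = 1.5749 rad.
Bracket: H₀ sin φ sin δ + cos φ cos δ sin H₀ = 1.5749×-0.12187×-0.03316 + 0.99255×0.99945×0.99999 = 0.006365 + 0.991994 = 0.998359.
Q̄ = (S₀/π) × [bracket] = (1361/π) × 0.998359 = 432.51 W/m².
Daily total = Q̄ × 24.00 h × 3600 s/h = 432.51 × 24.00 × 3600 / 10⁶ = 37.37 MJ/m².

37.4 MJ/m²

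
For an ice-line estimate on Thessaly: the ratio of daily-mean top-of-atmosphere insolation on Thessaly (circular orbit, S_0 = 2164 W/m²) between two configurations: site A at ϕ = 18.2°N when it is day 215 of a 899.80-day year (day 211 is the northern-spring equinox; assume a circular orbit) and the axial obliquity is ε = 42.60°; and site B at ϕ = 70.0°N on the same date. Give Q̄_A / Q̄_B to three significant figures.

Q̄_A / Q̄_B ≈ 2.59

— Configuration A (ϕ=+18.2°):
Solar longitude: L_s = 360° × (215 − 211)/899.80 = 1.600°.
sin δ = sin 42.60° × sin 1.600° = 0.01890, so δ = +1.083°.
cos h₀ = −tan(+18.2°) tan(+1.083°) = -0.0062, h₀ = 1.5770 rad.
Bracket: h₀ sin ϕ sin δ + cos ϕ cos δ sin h₀ = 1.5770×0.31233×0.01890 + 0.94997×0.99982×0.99998 = 0.009309 + 0.949780 = 0.959089.
Q̄ = (S_0/π) × [bracket] = (2164/π) × 0.959089 = 660.64 W/m².
— Configuration B (ϕ=+70.0°):
cos h₀ = −tan(+70.0°) tan(+1.083°) = -0.0519, h₀ = 1.6228 rad.
Bracket: h₀ sin ϕ sin δ + cos ϕ cos δ sin h₀ = 1.6228×0.93969×0.01890 + 0.34202×0.99982×0.99865 = 0.028821 + 0.341497 = 0.370318.
Q̄ = (S_0/π) × [bracket] = (2164/π) × 0.370318 = 255.08 W/m².
Ratio Q̄_A / Q̄_B = 660.64 / 255.08 = 2.590.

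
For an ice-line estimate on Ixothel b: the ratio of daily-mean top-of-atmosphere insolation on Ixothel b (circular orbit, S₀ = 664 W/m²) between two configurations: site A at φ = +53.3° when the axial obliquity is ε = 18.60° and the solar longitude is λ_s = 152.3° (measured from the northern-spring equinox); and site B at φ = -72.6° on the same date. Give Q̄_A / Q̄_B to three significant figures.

— Configuration A (φ=+53.3°):
Solar declination: sin δ = sin ε · sin λ_s = sin 18.60° × sin 152.3° = 0.14827, so δ = +8.526°.
cos H₀ = −tan(+53.3°) tan(+8.526°) = -0.2011, H₀ = 1.7733 rad.
Bracket: H₀ sin φ sin δ + cos φ cos δ sin H₀ = 1.7733×0.80178×0.14827 + 0.59763×0.98895×0.97956 = 0.210810 + 0.578946 = 0.789756.
Q̄ = (S₀/π) × [bracket] = (664/π) × 0.789756 = 166.92 W/m².
— Configuration B (φ=-72.6°):
cos H₀ = −tan(-72.6°) tan(+8.526°) = 0.4784, H₀ = 1.0720 rad.
Bracket: H₀ sin φ sin δ + cos φ cos δ sin H₀ = 1.0720×-0.95424×0.14827 + 0.29904×0.98895×0.87814 = -0.151672 + 0.259697 = 0.108025.
Q̄ = (S₀/π) × [bracket] = (664/π) × 0.108025 = 22.832 W/m².
Ratio Q̄_A / Q̄_B = 166.92 / 22.832 = 7.311.

Q̄_A / Q̄_B ≈ 7.31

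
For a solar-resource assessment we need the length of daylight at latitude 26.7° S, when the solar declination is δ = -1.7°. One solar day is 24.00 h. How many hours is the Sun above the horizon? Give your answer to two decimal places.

12.11 h

cos H₀ = −tan φ · tan δ = −tan(-26.7°) × tan(-1.700°) = -0.0149, so H₀ = 1.5857 rad = 90.86°.
Daylight = 2H₀/(2π) × 24.00 h = (1.5857/π) × 24.00 = 12.11 h.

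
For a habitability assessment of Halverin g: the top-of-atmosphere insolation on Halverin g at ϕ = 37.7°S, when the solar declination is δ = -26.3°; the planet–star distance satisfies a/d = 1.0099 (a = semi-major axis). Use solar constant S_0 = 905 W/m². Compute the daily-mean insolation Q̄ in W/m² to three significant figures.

cos h₀ = −tan(-37.7°) tan(-26.300°) = -0.3820, h₀ = 1.9627 rad.
Bracket: h₀ sin ϕ sin δ + cos ϕ cos δ sin h₀ = 1.9627×-0.61153×-0.44307 + 0.79122×0.89649×0.92417 = 0.531795 + 0.655533 = 1.187328.
Inverse-square distance factor (a/d)² = 1.0099² = 1.019898.
Q̄ = (S_0/π) × 1.019898 × [bracket] = (905/π) × 1.019898 × 1.187328 = 348.8 W/m².

Q̄ ≈ 349 W/m²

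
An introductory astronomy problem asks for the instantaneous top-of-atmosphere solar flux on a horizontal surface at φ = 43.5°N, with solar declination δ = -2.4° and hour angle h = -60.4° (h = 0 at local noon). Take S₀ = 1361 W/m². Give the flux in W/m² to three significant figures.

cos θ_z = sin φ sin δ + cos φ cos δ cos h = -0.028825 + 0.357978 = 0.329153.
Flux = S₀ · cos θ_z = 1361 × 0.329153 = 448.0 W/m².

448 W/m²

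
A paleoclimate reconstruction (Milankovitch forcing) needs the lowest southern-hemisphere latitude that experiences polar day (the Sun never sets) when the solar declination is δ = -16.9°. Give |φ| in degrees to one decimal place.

Polar day requires cos H₀ = −tan φ tan δ ≤ −1, i.e. tan φ tan δ ≥ 1.
The boundary is |tan φ| · |tan δ| = 1, so |φ| = 90° − |δ| = 90° − 16.9° = 73.1° in the southern hemisphere.

|φ| = 73.1°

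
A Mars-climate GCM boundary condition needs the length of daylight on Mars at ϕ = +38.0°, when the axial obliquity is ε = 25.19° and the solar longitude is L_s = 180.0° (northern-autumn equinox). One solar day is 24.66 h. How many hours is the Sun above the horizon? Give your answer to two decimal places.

12.33 h

Solar declination: sin δ = sin ε · sin L_s = sin 25.19° × sin 180.0° = 0.00000, so δ = +0.000°.
cos h₀ = −tan ϕ · tan δ = −tan(+38.0°) × tan(+0.000°) = -0.0000, so h₀ = 1.5708 rad = 90.00°.
Daylight = 2h₀/(2π) × 24.66 h = (1.5708/π) × 24.66 = 12.33 h.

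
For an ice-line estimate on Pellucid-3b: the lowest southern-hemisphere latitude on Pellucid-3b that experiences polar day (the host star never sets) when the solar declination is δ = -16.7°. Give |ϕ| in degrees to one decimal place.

Polar day requires cos h₀ = −tan ϕ tan δ ≤ −1, i.e. tan ϕ tan δ ≥ 1.
The boundary is |tan ϕ| · |tan δ| = 1, so |ϕ| = 90° − |δ| = 90° − 16.7° = 73.3° in the southern hemisphere.

|ϕ| = 73.3°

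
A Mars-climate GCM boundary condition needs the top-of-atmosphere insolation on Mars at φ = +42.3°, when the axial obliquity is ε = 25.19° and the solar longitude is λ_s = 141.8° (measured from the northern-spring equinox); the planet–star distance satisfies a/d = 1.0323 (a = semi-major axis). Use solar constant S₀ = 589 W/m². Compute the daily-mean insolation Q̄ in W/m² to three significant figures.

Q̄ ≈ 203 W/m²

Solar declination: sin δ = sin ε · sin λ_s = sin 25.19° × sin 141.8° = 0.26321, so δ = +15.260°.
cos H₀ = −tan(+42.3°) tan(+15.260°) = -0.2483, H₀ = 1.8217 rad.
Bracket: H₀ sin φ sin δ + cos φ cos δ sin H₀ = 1.8217×0.67301×0.26321 + 0.73963×0.96474×0.96869 = 0.322701 + 0.691209 = 1.013910.
Inverse-square distance factor (a/d)² = 1.0323² = 1.065643.
Q̄ = (S₀/π) × 1.065643 × [bracket] = (589/π) × 1.065643 × 1.013910 = 202.6 W/m².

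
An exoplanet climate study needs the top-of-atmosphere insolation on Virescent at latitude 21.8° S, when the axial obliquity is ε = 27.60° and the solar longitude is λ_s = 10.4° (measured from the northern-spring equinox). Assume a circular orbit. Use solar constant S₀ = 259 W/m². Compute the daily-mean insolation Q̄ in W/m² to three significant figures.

Q̄ ≈ 72.3 W/m²

Solar declination: sin δ = sin ε · sin λ_s = sin 27.60° × sin 10.4° = 0.08363, so δ = +4.797°.
cos H₀ = −tan(-21.8°) tan(+4.797°) = 0.0336, H₀ = 1.5372 rad.
Bracket: H₀ sin φ sin δ + cos φ cos δ sin H₀ = 1.5372×-0.37137×0.08363 + 0.92849×0.99650×0.99944 = -0.047742 + 0.924722 = 0.876980.
Q̄ = (S₀/π) × [bracket] = (259/π) × 0.876980 = 72.30 W/m².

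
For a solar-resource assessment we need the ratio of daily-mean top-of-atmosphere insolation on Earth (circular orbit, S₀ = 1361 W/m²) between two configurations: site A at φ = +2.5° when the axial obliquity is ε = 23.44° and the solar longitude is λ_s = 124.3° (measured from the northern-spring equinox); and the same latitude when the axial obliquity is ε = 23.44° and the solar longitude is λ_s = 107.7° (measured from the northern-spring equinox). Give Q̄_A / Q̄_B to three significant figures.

Q̄_A / Q̄_B ≈ 1.02

— Configuration A (φ=+2.5°):
Solar declination: sin δ = sin ε · sin λ_s = sin 23.44° × sin 124.3° = 0.32861, so δ = +19.185°.
cos H₀ = −tan(+2.5°) tan(+19.185°) = -0.0152, H₀ = 1.5860 rad.
Bracket: H₀ sin φ sin δ + cos φ cos δ sin H₀ = 1.5860×0.04362×0.32861 + 0.99905×0.94446×0.99988 = 0.022734 + 0.943450 = 0.966184.
Q̄ = (S₀/π) × [bracket] = (1361/π) × 0.966184 = 418.57 W/m².
— Configuration B (φ=+2.5°):
Solar declination: sin δ = sin ε · sin λ_s = sin 23.44° × sin 107.7° = 0.37896, so δ = +22.269°.
cos H₀ = −tan(+2.5°) tan(+22.269°) = -0.0179, H₀ = 1.5887 rad.
Bracket: H₀ sin φ sin δ + cos φ cos δ sin H₀ = 1.5887×0.04362×0.37896 + 0.99905×0.92541×0.99984 = 0.026262 + 0.924383 = 0.950645.
Q̄ = (S₀/π) × [bracket] = (1361/π) × 0.950645 = 411.84 W/m².
Ratio Q̄_A / Q̄_B = 418.57 / 411.84 = 1.016.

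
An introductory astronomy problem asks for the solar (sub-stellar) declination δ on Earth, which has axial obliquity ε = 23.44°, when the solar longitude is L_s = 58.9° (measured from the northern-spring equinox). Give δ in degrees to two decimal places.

sin δ = sin ε · sin L_s = sin 23.44° × sin 58.9° = 0.340613.
δ = arcsin(0.340613) = +19.91°.

δ = +19.91°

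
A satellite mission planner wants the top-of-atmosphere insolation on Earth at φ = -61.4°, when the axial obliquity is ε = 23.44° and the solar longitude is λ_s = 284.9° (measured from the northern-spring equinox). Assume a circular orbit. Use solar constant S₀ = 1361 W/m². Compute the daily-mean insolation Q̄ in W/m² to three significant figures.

Solar declination: sin δ = sin ε · sin λ_s = sin 23.44° × sin 284.9° = -0.38441, so δ = -22.607°.
cos H₀ = −tan(-61.4°) tan(-22.607°) = -0.7637, H₀ = 2.4399 rad.
Bracket: H₀ sin φ sin δ + cos φ cos δ sin H₀ = 2.4399×-0.87798×-0.38441 + 0.47869×0.92316×0.64551 = 0.823477 + 0.285256 = 1.108733.
Q̄ = (S₀/π) × [bracket] = (1361/π) × 1.108733 = 480.3 W/m².

Q̄ ≈ 480 W/m²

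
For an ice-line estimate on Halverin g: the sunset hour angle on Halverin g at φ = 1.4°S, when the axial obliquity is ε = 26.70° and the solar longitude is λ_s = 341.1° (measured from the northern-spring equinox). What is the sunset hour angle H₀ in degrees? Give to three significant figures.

H₀ = 90.2°

Solar declination: sin δ = sin ε · sin λ_s = sin 26.70° × sin 341.1° = -0.14554, so δ = -8.369°.
cos H₀ = −tan φ · tan δ = −tan(-1.4°) × tan(-8.369°) = -0.0036, so H₀ = 1.5744 rad = 90.21°.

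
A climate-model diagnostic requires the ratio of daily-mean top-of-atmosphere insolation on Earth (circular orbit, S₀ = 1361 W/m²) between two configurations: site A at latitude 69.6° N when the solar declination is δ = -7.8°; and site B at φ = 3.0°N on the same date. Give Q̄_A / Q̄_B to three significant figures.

Q̄_A / Q̄_B ≈ 0.173

— Configuration A (φ=+69.6°):
cos H₀ = −tan(+69.6°) tan(-7.800°) = 0.3683, H₀ = 1.1936 rad.
Bracket: H₀ sin φ sin δ + cos φ cos δ sin H₀ = 1.1936×0.93728×-0.13572 + 0.34857×0.99075×0.92969 = -0.151835 + 0.321064 = 0.169229.
Q̄ = (S₀/π) × [bracket] = (1361/π) × 0.169229 = 73.313 W/m².
— Configuration B (φ=+3.0°):
cos H₀ = −tan(+3.0°) tan(-7.800°) = 0.0072, H₀ = 1.5636 rad.
Bracket: H₀ sin φ sin δ + cos φ cos δ sin H₀ = 1.5636×0.05234×-0.13572 + 0.99863×0.99075×0.99997 = -0.011107 + 0.989363 = 0.978256.
Q̄ = (S₀/π) × [bracket] = (1361/π) × 0.978256 = 423.80 W/m².
Ratio Q̄_A / Q̄_B = 73.313 / 423.80 = 0.1730.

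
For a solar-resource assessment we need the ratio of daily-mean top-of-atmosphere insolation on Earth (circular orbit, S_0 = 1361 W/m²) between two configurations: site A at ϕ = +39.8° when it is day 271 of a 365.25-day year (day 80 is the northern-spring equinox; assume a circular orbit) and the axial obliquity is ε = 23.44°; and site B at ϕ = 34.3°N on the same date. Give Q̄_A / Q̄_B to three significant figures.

— Configuration A (ϕ=+39.8°):
Solar longitude: L_s = 360° × (271 − 80)/365.25 = 188.255°.
sin δ = sin 23.44° × sin 188.255° = -0.05711, so δ = -3.274°.
cos h₀ = −tan(+39.8°) tan(-3.274°) = 0.0477, h₀ = 1.5231 rad.
Bracket: h₀ sin ϕ sin δ + cos ϕ cos δ sin h₀ = 1.5231×0.64011×-0.05711 + 0.76828×0.99837×0.99886 = -0.055679 + 0.766153 = 0.710474.
Q̄ = (S_0/π) × [bracket] = (1361/π) × 0.710474 = 307.79 W/m².
— Configuration B (ϕ=+34.3°):
cos h₀ = −tan(+34.3°) tan(-3.274°) = 0.0390, h₀ = 1.5318 rad.
Bracket: h₀ sin ϕ sin δ + cos ϕ cos δ sin h₀ = 1.5318×0.56353×-0.05711 + 0.82610×0.99837×0.99924 = -0.049298 + 0.824127 = 0.774829.
Q̄ = (S_0/π) × [bracket] = (1361/π) × 0.774829 = 335.67 W/m².
Ratio Q̄_A / Q̄_B = 307.79 / 335.67 = 0.9169.

Q̄_A / Q̄_B ≈ 0.917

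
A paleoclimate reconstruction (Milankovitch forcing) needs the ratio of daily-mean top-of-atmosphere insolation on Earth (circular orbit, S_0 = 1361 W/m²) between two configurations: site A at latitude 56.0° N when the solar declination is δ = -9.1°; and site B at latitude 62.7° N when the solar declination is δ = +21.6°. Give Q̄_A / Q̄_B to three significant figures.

Q̄_A / Q̄_B ≈ 0.337

— Configuration A (ϕ=+56.0°):
cos h₀ = −tan(+56.0°) tan(-9.100°) = 0.2375, h₀ = 1.3310 rad.
Bracket: h₀ sin ϕ sin δ + cos ϕ cos δ sin h₀ = 1.3310×0.82904×-0.15816 + 0.55919×0.98741×0.97140 = -0.174522 + 0.536358 = 0.361836.
Q̄ = (S_0/π) × [bracket] = (1361/π) × 0.361836 = 156.75 W/m².
— Configuration B (ϕ=+62.7°):
cos h₀ = −tan(+62.7°) tan(+21.600°) = -0.7671, h₀ = 2.4451 rad.
Bracket: h₀ sin ϕ sin δ + cos ϕ cos δ sin h₀ = 2.4451×0.88862×0.36812 + 0.45865×0.92978×0.64153 = 0.799838 + 0.273576 = 1.073414.
Q̄ = (S_0/π) × [bracket] = (1361/π) × 1.073414 = 465.02 W/m².
Ratio Q̄_A / Q̄_B = 156.75 / 465.02 = 0.3371.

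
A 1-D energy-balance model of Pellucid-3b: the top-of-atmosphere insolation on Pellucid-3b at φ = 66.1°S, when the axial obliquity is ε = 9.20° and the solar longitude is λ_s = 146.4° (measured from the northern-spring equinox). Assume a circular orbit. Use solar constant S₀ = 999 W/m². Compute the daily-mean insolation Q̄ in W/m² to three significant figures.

Q̄ ≈ 90.5 W/m²

Solar declination: sin δ = sin ε · sin λ_s = sin 9.20° × sin 146.4° = 0.08848, so δ = +5.076°.
cos H₀ = −tan(-66.1°) tan(+5.076°) = 0.2004, H₀ = 1.3690 rad.
Bracket: H₀ sin φ sin δ + cos φ cos δ sin H₀ = 1.3690×-0.91425×0.08848 + 0.40514×0.99608×0.97970 = -0.110742 + 0.395360 = 0.284618.
Q̄ = (S₀/π) × [bracket] = (999/π) × 0.284618 = 90.51 W/m².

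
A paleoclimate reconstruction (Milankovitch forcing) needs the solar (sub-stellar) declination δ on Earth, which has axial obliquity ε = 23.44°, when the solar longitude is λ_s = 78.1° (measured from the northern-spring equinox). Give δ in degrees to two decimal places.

δ = +22.91°

sin δ = sin ε · sin λ_s = sin 23.44° × sin 78.1° = 0.389240.
δ = arcsin(0.389240) = +22.91°.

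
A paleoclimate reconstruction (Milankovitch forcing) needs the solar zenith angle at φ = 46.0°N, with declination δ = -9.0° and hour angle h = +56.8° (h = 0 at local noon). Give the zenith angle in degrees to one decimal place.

cos θ_z = sin φ sin δ + cos φ cos δ cos h = -0.112530 + 0.375686 = 0.263156.
θ_z = arccos(0.263156) = 74.7°.

θ_z = 74.7°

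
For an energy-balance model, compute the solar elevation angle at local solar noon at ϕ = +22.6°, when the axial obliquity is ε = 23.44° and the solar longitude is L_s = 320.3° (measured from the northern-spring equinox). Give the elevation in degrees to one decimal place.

52.7°

Solar declination: sin δ = sin ε · sin L_s = sin 23.44° × sin 320.3° = -0.25409, so δ = -14.720°.
At local noon the hour angle is zero, so the zenith angle equals |ϕ − δ| = |+22.6° − (-14.720°)| = 37.320°.
Elevation = 90° − 37.320° = 52.7°.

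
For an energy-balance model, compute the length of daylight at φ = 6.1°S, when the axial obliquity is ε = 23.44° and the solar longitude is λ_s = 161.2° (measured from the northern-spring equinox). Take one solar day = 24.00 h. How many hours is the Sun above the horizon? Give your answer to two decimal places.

Solar declination: sin δ = sin ε · sin λ_s = sin 23.44° × sin 161.2° = 0.12819, so δ = +7.365°.
cos H₀ = −tan φ · tan δ = −tan(-6.1°) × tan(+7.365°) = 0.0138, so H₀ = 1.5570 rad = 89.21°.
Daylight = 2H₀/(2π) × 24.00 h = (1.5570/π) × 24.00 = 11.89 h.

11.89 h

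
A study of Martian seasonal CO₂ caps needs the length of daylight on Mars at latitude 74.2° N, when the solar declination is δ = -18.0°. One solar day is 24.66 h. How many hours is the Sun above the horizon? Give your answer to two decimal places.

cos H₀ = −tan φ · tan δ = 1.1482 ≥ 1, so the Sun never rises (polar night) and H₀ = 0.
Daylight = 2H₀/(2π) × 24.66 h = (0.0000/π) × 24.66 = 0.00 h.

0.00 h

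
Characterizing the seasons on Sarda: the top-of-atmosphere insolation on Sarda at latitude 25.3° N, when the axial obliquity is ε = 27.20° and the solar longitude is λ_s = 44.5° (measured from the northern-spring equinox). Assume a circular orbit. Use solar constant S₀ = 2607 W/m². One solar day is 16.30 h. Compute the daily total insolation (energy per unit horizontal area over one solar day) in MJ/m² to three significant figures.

52.7 MJ/m²

Solar declination: sin δ = sin ε · sin λ_s = sin 27.20° × sin 44.5° = 0.32038, so δ = +18.686°.
cos H₀ = −tan(+25.3°) tan(+18.686°) = -0.1599, H₀ = 1.7314 rad.
Bracket: H₀ sin φ sin δ + cos φ cos δ sin H₀ = 1.7314×0.42736×0.32038 + 0.90408×0.94729×0.98714 = 0.237059 + 0.845412 = 1.082471.
Q̄ = (S₀/π) × [bracket] = (2607/π) × 1.082471 = 898.27 W/m².
Daily total = Q̄ × 16.30 h × 3600 s/h = 898.27 × 16.30 × 3600 / 10⁶ = 52.71 MJ/m².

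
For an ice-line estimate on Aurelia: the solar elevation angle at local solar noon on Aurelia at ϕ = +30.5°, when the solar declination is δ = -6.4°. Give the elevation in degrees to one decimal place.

At local noon the hour angle is zero, so the zenith angle equals |ϕ − δ| = |+30.5° − (-6.400°)| = 36.900°.
Elevation = 90° − 36.900° = 53.1°.

53.1°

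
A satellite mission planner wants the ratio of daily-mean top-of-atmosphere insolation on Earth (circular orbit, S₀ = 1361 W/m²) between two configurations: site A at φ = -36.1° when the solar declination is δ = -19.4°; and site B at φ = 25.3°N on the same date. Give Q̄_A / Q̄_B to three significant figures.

— Configuration A (φ=-36.1°):
cos H₀ = −tan(-36.1°) tan(-19.400°) = -0.2568, H₀ = 1.8305 rad.
Bracket: H₀ sin φ sin δ + cos φ cos δ sin H₀ = 1.8305×-0.58920×-0.33216 + 0.80799×0.94322×0.96647 = 0.358245 + 0.736559 = 1.094804.
Q̄ = (S₀/π) × [bracket] = (1361/π) × 1.094804 = 474.29 W/m².
— Configuration B (φ=+25.3°):
cos H₀ = −tan(+25.3°) tan(-19.400°) = 0.1665, H₀ = 1.4036 rad.
Bracket: H₀ sin φ sin δ + cos φ cos δ sin H₀ = 1.4036×0.42736×-0.33216 + 0.90408×0.94322×0.98605 = -0.199244 + 0.840851 = 0.641607.
Q̄ = (S₀/π) × [bracket] = (1361/π) × 0.641607 = 277.96 W/m².
Ratio Q̄_A / Q̄_B = 474.29 / 277.96 = 1.706.

Q̄_A / Q̄_B ≈ 1.71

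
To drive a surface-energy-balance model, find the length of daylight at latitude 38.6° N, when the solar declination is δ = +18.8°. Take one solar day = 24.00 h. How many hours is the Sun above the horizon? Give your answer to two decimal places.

14.10 h

cos H₀ = −tan φ · tan δ = −tan(+38.6°) × tan(+18.800°) = -0.2718, so H₀ = 1.8460 rad = 105.77°.
Daylight = 2H₀/(2π) × 24.00 h = (1.8460/π) × 24.00 = 14.10 h.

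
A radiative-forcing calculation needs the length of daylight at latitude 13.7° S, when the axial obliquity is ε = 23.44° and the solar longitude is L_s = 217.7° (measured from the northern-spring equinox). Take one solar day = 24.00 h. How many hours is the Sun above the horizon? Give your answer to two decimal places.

12.47 h

Solar declination: sin δ = sin ε · sin L_s = sin 23.44° × sin 217.7° = -0.24326, so δ = -14.079°.
cos h₀ = −tan ϕ · tan δ = −tan(-13.7°) × tan(-14.079°) = -0.0611, so h₀ = 1.6320 rad = 93.51°.
Daylight = 2h₀/(2π) × 24.00 h = (1.6320/π) × 24.00 = 12.47 h.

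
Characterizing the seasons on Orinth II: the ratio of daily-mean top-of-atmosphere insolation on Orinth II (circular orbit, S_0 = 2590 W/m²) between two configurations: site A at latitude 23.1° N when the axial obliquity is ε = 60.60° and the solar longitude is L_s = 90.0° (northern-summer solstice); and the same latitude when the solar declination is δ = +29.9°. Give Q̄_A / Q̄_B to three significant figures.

— Configuration A (ϕ=+23.1°):
Solar declination: sin δ = sin ε · sin L_s = sin 60.60° × sin 90.0° = 0.87121, so δ = +60.600°.
cos h₀ = −tan(+23.1°) tan(+60.600°) = -0.7570, h₀ = 2.4295 rad.
Bracket: h₀ sin ϕ sin δ + cos ϕ cos δ sin h₀ = 2.4295×0.39234×0.87121 + 0.91982×0.49090×0.65344 = 0.830429 + 0.295054 = 1.125483.
Q̄ = (S_0/π) × [bracket] = (2590/π) × 1.125483 = 927.87 W/m².
— Configuration B (ϕ=+23.1°):
cos h₀ = −tan(+23.1°) tan(+29.900°) = -0.2453, h₀ = 1.8186 rad.
Bracket: h₀ sin ϕ sin δ + cos ϕ cos δ sin h₀ = 1.8186×0.39234×0.49849 + 0.91982×0.86690×0.96946 = 0.355677 + 0.773040 = 1.128717.
Q̄ = (S_0/π) × [bracket] = (2590/π) × 1.128717 = 930.54 W/m².
Ratio Q̄_A / Q̄_B = 927.87 / 930.54 = 0.9971.

Q̄_A / Q̄_B ≈ 0.997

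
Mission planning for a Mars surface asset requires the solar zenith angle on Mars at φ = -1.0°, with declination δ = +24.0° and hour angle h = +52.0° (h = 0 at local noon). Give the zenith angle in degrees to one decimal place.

θ_z = 56.3°

cos θ_z = sin φ sin δ + cos φ cos δ cos h = -0.007099 + 0.562349 = 0.555250.
θ_z = arccos(0.555250) = 56.3°.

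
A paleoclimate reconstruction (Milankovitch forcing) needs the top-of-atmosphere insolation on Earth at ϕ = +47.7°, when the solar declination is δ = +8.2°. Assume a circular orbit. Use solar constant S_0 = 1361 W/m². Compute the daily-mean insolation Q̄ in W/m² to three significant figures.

cos h₀ = −tan(+47.7°) tan(+8.200°) = -0.1584, h₀ = 1.7298 rad.
Bracket: h₀ sin ϕ sin δ + cos ϕ cos δ sin h₀ = 1.7298×0.73963×0.14263 + 0.67301×0.98978×0.98738 = 0.182483 + 0.657725 = 0.840208.
Q̄ = (S_0/π) × [bracket] = (1361/π) × 0.840208 = 364.0 W/m².

Q̄ ≈ 364 W/m²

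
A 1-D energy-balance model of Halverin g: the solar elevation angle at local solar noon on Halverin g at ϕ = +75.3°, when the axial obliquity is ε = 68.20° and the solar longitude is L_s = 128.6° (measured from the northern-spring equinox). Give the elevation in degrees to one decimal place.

Solar declination: sin δ = sin ε · sin L_s = sin 68.20° × sin 128.6° = 0.72563, so δ = +46.521°.
At local noon the hour angle is zero, so the zenith angle equals |ϕ − δ| = |+75.3° − (+46.521°)| = 28.779°.
Elevation = 90° − 28.779° = 61.2°.

61.2°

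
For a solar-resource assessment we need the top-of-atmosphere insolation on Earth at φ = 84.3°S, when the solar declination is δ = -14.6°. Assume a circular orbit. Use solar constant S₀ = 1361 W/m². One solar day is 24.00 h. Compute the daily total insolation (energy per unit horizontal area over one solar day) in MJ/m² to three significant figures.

cos H₀ = −tan(-84.3°) tan(-14.600°) = -2.6097 ≤ −1 ⇒ polar day, H₀ = π.
Bracket: H₀ sin φ sin δ + cos φ cos δ sin H₀ = 3.1416×-0.99506×-0.25207 + 0.09932×0.96771×0.00000 = 0.787991 + 0.000000 = 0.787991.
Q̄ = (S₀/π) × [bracket] = (1361/π) × 0.787991 = 341.37 W/m².
Daily total = Q̄ × 24.00 h × 3600 s/h = 341.37 × 24.00 × 3600 / 10⁶ = 29.49 MJ/m².

29.5 MJ/m²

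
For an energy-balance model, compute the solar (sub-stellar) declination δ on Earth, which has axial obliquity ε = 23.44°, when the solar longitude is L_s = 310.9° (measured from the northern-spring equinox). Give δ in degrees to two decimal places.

δ = -17.50°

sin δ = sin ε · sin L_s = sin 23.44° × sin 310.9° = -0.300670.
δ = arcsin(-0.300670) = -17.50°.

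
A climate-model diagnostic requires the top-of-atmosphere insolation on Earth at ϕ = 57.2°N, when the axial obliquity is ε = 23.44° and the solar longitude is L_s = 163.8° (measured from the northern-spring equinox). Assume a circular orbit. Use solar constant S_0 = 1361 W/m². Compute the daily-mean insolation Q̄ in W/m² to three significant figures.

Solar declination: sin δ = sin ε · sin L_s = sin 23.44° × sin 163.8° = 0.11098, so δ = +6.372°.
cos h₀ = −tan(+57.2°) tan(+6.372°) = -0.1733, h₀ = 1.7450 rad.
Bracket: h₀ sin ϕ sin δ + cos ϕ cos δ sin h₀ = 1.7450×0.84057×0.11098 + 0.54171×0.99382×0.98487 = 0.162785 + 0.530217 = 0.693002.
Q̄ = (S_0/π) × [bracket] = (1361/π) × 0.693002 = 300.2 W/m².

Q̄ ≈ 300 W/m²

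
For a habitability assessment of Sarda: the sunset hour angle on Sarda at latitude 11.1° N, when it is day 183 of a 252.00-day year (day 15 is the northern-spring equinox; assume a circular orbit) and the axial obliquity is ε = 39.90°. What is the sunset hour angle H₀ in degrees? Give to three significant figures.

H₀ = 82.5°

Solar longitude: λ_s = 360° × (183 − 15)/252.00 = 240.000°.
sin δ = sin 39.90° × sin 240.000° = -0.55551, so δ = -33.746°.
cos H₀ = −tan φ · tan δ = −tan(+11.1°) × tan(-33.746°) = 0.1311, so H₀ = 1.4393 rad = 82.47°.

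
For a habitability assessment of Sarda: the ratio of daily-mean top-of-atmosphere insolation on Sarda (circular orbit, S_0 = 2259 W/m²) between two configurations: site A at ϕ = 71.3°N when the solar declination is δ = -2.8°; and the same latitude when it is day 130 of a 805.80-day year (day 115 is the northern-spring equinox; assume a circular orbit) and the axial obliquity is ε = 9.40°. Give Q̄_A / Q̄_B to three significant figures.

— Configuration A (ϕ=+71.3°):
cos h₀ = −tan(+71.3°) tan(-2.800°) = 0.1445, h₀ = 1.4258 rad.
Bracket: h₀ sin ϕ sin δ + cos ϕ cos δ sin h₀ = 1.4258×0.94721×-0.04885 + 0.32061×0.99881×0.98951 = -0.065973 + 0.316869 = 0.250896.
Q̄ = (S_0/π) × [bracket] = (2259/π) × 0.250896 = 180.41 W/m².
— Configuration B (ϕ=+71.3°):
Solar longitude: L_s = 360° × (130 − 115)/805.80 = 6.701°.
sin δ = sin 9.40° × sin 6.701° = 0.01906, so δ = +1.092°.
cos h₀ = −tan(+71.3°) tan(+1.092°) = -0.0563, h₀ = 1.6271 rad.
Bracket: h₀ sin ϕ sin δ + cos ϕ cos δ sin h₀ = 1.6271×0.94721×0.01906 + 0.32061×0.99982×0.99841 = 0.029375 + 0.320043 = 0.349418.
Q̄ = (S_0/π) × [bracket] = (2259/π) × 0.349418 = 251.25 W/m².
Ratio Q̄_A / Q̄_B = 180.41 / 251.25 = 0.7180.

Q̄_A / Q̄_B ≈ 0.718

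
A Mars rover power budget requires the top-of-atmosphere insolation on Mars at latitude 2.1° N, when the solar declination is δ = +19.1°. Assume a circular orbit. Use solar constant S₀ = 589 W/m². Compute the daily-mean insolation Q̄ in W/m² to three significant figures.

Q̄ ≈ 181 W/m²

cos H₀ = −tan(+2.1°) tan(+19.100°) = -0.0127, H₀ = 1.5835 rad.
Bracket: H₀ sin φ sin δ + cos φ cos δ sin H₀ = 1.5835×0.03664×0.32722 + 0.99933×0.94495×0.99992 = 0.018985 + 0.944241 = 0.963226.
Q̄ = (S₀/π) × [bracket] = (589/π) × 0.963226 = 180.6 W/m².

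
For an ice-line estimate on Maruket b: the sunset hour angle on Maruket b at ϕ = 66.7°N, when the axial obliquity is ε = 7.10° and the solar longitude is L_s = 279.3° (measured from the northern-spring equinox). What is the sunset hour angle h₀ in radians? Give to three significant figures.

Solar declination: sin δ = sin ε · sin L_s = sin 7.10° × sin 279.3° = -0.12198, so δ = -7.006°.
cos h₀ = −tan ϕ · tan δ = −tan(+66.7°) × tan(-7.006°) = 0.2854, so h₀ = 1.2814 rad = 73.42°.

h₀ = 1.28 rad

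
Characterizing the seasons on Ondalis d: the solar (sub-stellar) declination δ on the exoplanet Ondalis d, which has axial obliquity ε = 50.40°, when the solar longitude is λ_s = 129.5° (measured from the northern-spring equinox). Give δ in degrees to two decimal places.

sin δ = sin ε · sin λ_s = sin 50.40° × sin 129.5° = 0.594547.
δ = arcsin(0.594547) = +36.48°.

δ = +36.48°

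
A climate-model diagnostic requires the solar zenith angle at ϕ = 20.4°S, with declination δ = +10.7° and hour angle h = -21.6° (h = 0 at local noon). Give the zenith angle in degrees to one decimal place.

cos θ_z = sin ϕ sin δ + cos ϕ cos δ cos h = -0.064718 + 0.856310 = 0.791592.
θ_z = arccos(0.791592) = 37.7°.

θ_z = 37.7°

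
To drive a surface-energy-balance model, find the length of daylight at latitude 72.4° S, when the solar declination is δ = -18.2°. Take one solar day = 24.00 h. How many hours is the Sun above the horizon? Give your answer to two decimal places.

24.00 h

Sunrise equation: cos h₀ = −tan ϕ · tan δ = -1.0365 ≤ −1, so the Sun never sets (polar day) and h₀ = π.
Daylight = 2h₀/(2π) × 24.00 h = (3.1416/π) × 24.00 = 24.00 h.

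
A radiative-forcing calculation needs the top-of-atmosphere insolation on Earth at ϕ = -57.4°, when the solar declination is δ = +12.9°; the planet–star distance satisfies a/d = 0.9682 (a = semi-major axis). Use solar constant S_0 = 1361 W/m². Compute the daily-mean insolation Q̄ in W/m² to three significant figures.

Q̄ ≈ 107 W/m²

cos h₀ = −tan(-57.4°) tan(+12.900°) = 0.3581, h₀ = 1.2045 rad.
Bracket: h₀ sin ϕ sin δ + cos ϕ cos δ sin h₀ = 1.2045×-0.84245×0.22325 + 0.53877×0.97476×0.93367 = -0.226539 + 0.490337 = 0.263798.
Inverse-square distance factor (a/d)² = 0.9682² = 0.937411.
Q̄ = (S_0/π) × 0.937411 × [bracket] = (1361/π) × 0.937411 × 0.263798 = 107.1 W/m².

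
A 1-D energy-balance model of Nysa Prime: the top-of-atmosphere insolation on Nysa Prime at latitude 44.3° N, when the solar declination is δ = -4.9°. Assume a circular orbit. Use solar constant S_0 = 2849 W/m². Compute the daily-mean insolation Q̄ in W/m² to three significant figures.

Q̄ ≈ 564 W/m²

cos h₀ = −tan(+44.3°) tan(-4.900°) = 0.0837, h₀ = 1.4870 rad.
Bracket: h₀ sin ϕ sin δ + cos ϕ cos δ sin h₀ = 1.4870×0.69842×-0.08542 + 0.71569×0.99635×0.99649 = -0.088713 + 0.710575 = 0.621862.
Q̄ = (S_0/π) × [bracket] = (2849/π) × 0.621862 = 563.9 W/m².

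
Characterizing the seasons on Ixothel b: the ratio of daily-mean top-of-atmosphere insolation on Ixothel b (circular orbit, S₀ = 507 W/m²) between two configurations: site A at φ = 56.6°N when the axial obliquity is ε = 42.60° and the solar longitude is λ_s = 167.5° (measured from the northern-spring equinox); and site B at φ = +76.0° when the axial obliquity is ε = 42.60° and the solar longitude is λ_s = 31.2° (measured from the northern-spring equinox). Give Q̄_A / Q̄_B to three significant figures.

Q̄_A / Q̄_B ≈ 0.702

— Configuration A (φ=+56.6°):
Solar declination: sin δ = sin ε · sin λ_s = sin 42.60° × sin 167.5° = 0.14650, so δ = +8.424°.
cos H₀ = −tan(+56.6°) tan(+8.424°) = -0.2246, H₀ = 1.7973 rad.
Bracket: H₀ sin φ sin δ + cos φ cos δ sin H₀ = 1.7973×0.83485×0.14650 + 0.55048×0.98921×0.97445 = 0.219820 + 0.530627 = 0.750447.
Q̄ = (S₀/π) × [bracket] = (507/π) × 0.750447 = 121.11 W/m².
— Configuration B (φ=+76.0°):
Solar declination: sin δ = sin ε · sin λ_s = sin 42.60° × sin 31.2° = 0.35064, so δ = +20.526°.
cos H₀ = −tan(+76.0°) tan(+20.526°) = -1.5017 ≤ −1 ⇒ polar day, H₀ = π.
Bracket: H₀ sin φ sin δ + cos φ cos δ sin H₀ = 3.1416×0.97030×0.35064 + 0.24192×0.93651×0.00000 = 1.068854 + 0.000000 = 1.068854.
Q̄ = (S₀/π) × [bracket] = (507/π) × 1.068854 = 172.49 W/m².
Ratio Q̄_A / Q̄_B = 121.11 / 172.49 = 0.7021.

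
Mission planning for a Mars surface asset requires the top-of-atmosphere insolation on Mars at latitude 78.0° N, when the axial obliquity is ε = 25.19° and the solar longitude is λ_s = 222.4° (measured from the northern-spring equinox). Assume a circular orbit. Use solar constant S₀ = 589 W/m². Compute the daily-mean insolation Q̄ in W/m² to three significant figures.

Q̄ ≈ 0.00 W/m²

Solar declination: sin δ = sin ε · sin λ_s = sin 25.19° × sin 222.4° = -0.28700, so δ = -16.678°.
cos H₀ = −tan(+78.0°) tan(-16.678°) = 1.4095 ≥ 1 ⇒ polar night, H₀ = 0 and Q̄ = 0.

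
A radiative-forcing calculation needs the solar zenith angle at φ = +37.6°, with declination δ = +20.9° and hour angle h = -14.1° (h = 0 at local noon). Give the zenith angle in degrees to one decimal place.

cos θ_z = sin φ sin δ + cos φ cos δ cos h = 0.217662 + 0.717861 = 0.935523.
θ_z = arccos(0.935523) = 20.7°.

θ_z = 20.7°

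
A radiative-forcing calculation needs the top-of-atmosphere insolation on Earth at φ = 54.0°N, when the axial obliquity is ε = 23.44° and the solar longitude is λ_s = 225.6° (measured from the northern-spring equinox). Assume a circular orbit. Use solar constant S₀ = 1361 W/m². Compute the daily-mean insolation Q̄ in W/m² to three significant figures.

Q̄ ≈ 108 W/m²

Solar declination: sin δ = sin ε · sin λ_s = sin 23.44° × sin 225.6° = -0.28421, so δ = -16.512°.
cos H₀ = −tan(+54.0°) tan(-16.512°) = 0.4080, H₀ = 1.1505 rad.
Bracket: H₀ sin φ sin δ + cos φ cos δ sin H₀ = 1.1505×0.80902×-0.28421 + 0.58779×0.95876×0.91298 = -0.264536 + 0.514509 = 0.249973.
Q̄ = (S₀/π) × [bracket] = (1361/π) × 0.249973 = 108.3 W/m².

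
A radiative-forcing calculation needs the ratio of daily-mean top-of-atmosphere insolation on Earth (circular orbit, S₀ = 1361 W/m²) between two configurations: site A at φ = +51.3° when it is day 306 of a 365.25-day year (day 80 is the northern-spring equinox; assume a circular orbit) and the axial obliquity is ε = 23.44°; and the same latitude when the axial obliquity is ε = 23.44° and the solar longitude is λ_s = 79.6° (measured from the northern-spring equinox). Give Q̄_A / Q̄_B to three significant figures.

— Configuration A (φ=+51.3°):
Solar longitude: λ_s = 360° × (306 − 80)/365.25 = 222.752°.
sin δ = sin 23.44° × sin 222.752° = -0.27003, so δ = -15.666°.
cos H₀ = −tan(+51.3°) tan(-15.666°) = 0.3501, H₀ = 1.2132 rad.
Bracket: H₀ sin φ sin δ + cos φ cos δ sin H₀ = 1.2132×0.78043×-0.27003 + 0.62524×0.96285×0.93673 = -0.255669 + 0.563923 = 0.308254.
Q̄ = (S₀/π) × [bracket] = (1361/π) × 0.308254 = 133.54 W/m².
— Configuration B (φ=+51.3°):
Solar declination: sin δ = sin ε · sin λ_s = sin 23.44° × sin 79.6° = 0.39125, so δ = +23.033°.
cos H₀ = −tan(+51.3°) tan(+23.033°) = -0.5307, H₀ = 2.1302 rad.
Bracket: H₀ sin φ sin δ + cos φ cos δ sin H₀ = 2.1302×0.78043×0.39125 + 0.62524×0.92028×0.84758 = 0.650442 + 0.487694 = 1.138136.
Q̄ = (S₀/π) × [bracket] = (1361/π) × 1.138136 = 493.06 W/m².
Ratio Q̄_A / Q̄_B = 133.54 / 493.06 = 0.2708.

Q̄_A / Q̄_B ≈ 0.271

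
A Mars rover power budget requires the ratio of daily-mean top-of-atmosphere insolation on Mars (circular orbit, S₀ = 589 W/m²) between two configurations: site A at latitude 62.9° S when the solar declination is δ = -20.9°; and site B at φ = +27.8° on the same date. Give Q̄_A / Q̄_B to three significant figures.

— Configuration A (φ=-62.9°):
cos H₀ = −tan(-62.9°) tan(-20.900°) = -0.7462, H₀ = 2.4132 rad.
Bracket: H₀ sin φ sin δ + cos φ cos δ sin H₀ = 2.4132×-0.89021×-0.35674 + 0.45554×0.93420×0.66569 = 0.766368 + 0.283295 = 1.049663.
Q̄ = (S₀/π) × [bracket] = (589/π) × 1.049663 = 196.80 W/m².
— Configuration B (φ=+27.8°):
cos H₀ = −tan(+27.8°) tan(-20.900°) = 0.2013, H₀ = 1.3681 rad.
Bracket: H₀ sin φ sin δ + cos φ cos δ sin H₀ = 1.3681×0.46639×-0.35674 + 0.88458×0.93420×0.97952 = -0.227624 + 0.809450 = 0.581826.
Q̄ = (S₀/π) × [bracket] = (589/π) × 0.581826 = 109.08 W/m².
Ratio Q̄_A / Q̄_B = 196.80 / 109.08 = 1.804.

Q̄_A / Q̄_B ≈ 1.80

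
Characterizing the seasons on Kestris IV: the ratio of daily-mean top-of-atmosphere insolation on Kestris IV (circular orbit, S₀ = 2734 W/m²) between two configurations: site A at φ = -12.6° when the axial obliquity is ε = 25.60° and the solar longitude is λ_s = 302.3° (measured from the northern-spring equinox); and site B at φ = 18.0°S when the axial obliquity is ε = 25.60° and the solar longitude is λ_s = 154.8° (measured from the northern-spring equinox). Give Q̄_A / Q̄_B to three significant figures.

— Configuration A (φ=-12.6°):
Solar declination: sin δ = sin ε · sin λ_s = sin 25.60° × sin 302.3° = -0.36523, so δ = -21.421°.
cos H₀ = −tan(-12.6°) tan(-21.421°) = -0.0877, H₀ = 1.6586 rad.
Bracket: H₀ sin φ sin δ + cos φ cos δ sin H₀ = 1.6586×-0.21814×-0.36523 + 0.97592×0.93092×0.99615 = 0.132143 + 0.905006 = 1.037149.
Q̄ = (S₀/π) × [bracket] = (2734/π) × 1.037149 = 902.59 W/m².
— Configuration B (φ=-18.0°):
Solar declination: sin δ = sin ε · sin λ_s = sin 25.60° × sin 154.8° = 0.18397, so δ = +10.601°.
cos H₀ = −tan(-18.0°) tan(+10.601°) = 0.0608, H₀ = 1.5099 rad.
Bracket: H₀ sin φ sin δ + cos φ cos δ sin H₀ = 1.5099×-0.30902×0.18397 + 0.95106×0.98293×0.99815 = -0.085838 + 0.933096 = 0.847258.
Q̄ = (S₀/π) × [bracket] = (2734/π) × 0.847258 = 737.33 W/m².
Ratio Q̄_A / Q̄_B = 902.59 / 737.33 = 1.224.

Q̄_A / Q̄_B ≈ 1.22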